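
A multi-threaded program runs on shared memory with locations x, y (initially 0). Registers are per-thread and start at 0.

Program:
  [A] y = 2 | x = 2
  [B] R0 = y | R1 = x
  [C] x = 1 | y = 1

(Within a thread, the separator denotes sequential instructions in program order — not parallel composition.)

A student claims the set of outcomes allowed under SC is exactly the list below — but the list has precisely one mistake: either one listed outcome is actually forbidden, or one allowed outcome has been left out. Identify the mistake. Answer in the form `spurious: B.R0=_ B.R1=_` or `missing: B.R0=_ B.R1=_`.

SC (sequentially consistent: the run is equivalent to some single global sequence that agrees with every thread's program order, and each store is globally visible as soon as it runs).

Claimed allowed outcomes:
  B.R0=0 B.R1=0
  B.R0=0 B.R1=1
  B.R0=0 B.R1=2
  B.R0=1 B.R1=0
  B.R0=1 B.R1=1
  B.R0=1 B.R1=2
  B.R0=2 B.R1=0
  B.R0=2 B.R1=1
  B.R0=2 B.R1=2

outcome vector order: (B.R0,B.R1)
SC: 8 outcomes — {<0 0>; <0 1>; <0 2>; <1 1>; <1 2>; <2 0>; <2 1>; <2 2>}
claimed∖SC = {<1 0>}

spurious: B.R0=1 B.R1=0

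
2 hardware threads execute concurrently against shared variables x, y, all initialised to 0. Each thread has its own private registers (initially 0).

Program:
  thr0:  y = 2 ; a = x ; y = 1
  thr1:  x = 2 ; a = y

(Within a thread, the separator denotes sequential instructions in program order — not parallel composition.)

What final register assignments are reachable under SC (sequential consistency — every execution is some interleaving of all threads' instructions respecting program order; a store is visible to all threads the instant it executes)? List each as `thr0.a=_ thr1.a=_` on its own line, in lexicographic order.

thr0.a=0 thr1.a=1
thr0.a=0 thr1.a=2
thr0.a=2 thr1.a=0
thr0.a=2 thr1.a=1
thr0.a=2 thr1.a=2

outcome vector order: (thr0.a,thr1.a)
|SC outcomes| = 5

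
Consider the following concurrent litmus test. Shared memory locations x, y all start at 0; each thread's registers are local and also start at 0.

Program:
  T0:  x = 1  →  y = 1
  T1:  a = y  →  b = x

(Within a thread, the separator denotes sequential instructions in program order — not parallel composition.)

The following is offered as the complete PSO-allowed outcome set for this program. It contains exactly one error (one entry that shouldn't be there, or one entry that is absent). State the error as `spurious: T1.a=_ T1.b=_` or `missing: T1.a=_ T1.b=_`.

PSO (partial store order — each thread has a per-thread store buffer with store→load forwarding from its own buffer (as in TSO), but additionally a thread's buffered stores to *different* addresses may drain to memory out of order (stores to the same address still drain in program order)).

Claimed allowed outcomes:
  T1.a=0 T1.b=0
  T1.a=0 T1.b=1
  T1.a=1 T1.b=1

missing: T1.a=1 T1.b=0

outcome vector order: (T1.a,T1.b)
PSO: 4 outcomes — {0/0, 0/1, 1/0, 1/1}
PSO∖claimed = {1/0}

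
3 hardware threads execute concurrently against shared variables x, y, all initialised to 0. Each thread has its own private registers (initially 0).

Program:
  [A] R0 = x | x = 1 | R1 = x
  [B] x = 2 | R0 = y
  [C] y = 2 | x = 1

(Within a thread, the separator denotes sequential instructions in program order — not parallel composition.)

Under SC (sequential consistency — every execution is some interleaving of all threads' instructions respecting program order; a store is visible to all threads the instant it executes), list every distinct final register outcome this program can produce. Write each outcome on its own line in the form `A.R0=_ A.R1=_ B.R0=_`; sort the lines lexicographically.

A.R0=0 A.R1=1 B.R0=0
A.R0=0 A.R1=1 B.R0=2
A.R0=0 A.R1=2 B.R0=0
A.R0=0 A.R1=2 B.R0=2
A.R0=1 A.R1=1 B.R0=0
A.R0=1 A.R1=1 B.R0=2
A.R0=1 A.R1=2 B.R0=2
A.R0=2 A.R1=1 B.R0=0
A.R0=2 A.R1=1 B.R0=2

outcome vector order: (A.R0,A.R1,B.R0)
|SC outcomes| = 9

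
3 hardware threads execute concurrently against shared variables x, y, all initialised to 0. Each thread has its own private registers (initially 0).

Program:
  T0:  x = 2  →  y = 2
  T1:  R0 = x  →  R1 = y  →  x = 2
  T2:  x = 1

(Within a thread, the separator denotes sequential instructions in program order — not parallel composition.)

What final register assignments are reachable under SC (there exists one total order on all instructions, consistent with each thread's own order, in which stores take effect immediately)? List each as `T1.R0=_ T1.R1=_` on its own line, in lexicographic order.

T1.R0=0 T1.R1=0
T1.R0=0 T1.R1=2
T1.R0=1 T1.R1=0
T1.R0=1 T1.R1=2
T1.R0=2 T1.R1=0
T1.R0=2 T1.R1=2

outcome vector order: (T1.R0,T1.R1)
|SC outcomes| = 6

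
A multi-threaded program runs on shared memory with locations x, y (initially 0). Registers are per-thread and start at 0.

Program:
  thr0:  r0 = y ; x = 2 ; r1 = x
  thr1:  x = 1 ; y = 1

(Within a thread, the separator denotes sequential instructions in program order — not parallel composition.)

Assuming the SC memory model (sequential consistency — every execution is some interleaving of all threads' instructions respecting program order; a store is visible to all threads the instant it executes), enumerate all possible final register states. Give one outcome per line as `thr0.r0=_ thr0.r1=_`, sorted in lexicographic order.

outcome vector order: (thr0.r0,thr0.r1)
|SC outcomes| = 3

thr0.r0=0 thr0.r1=1
thr0.r0=0 thr0.r1=2
thr0.r0=1 thr0.r1=2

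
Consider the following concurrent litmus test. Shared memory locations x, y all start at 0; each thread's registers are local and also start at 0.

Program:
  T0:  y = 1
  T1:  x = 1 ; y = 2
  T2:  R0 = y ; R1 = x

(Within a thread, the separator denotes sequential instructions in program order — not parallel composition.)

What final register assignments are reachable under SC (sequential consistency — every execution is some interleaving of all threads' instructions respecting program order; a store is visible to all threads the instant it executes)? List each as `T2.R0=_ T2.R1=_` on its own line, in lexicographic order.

outcome vector order: (T2.R0,T2.R1)
|SC outcomes| = 5

T2.R0=0 T2.R1=0
T2.R0=0 T2.R1=1
T2.R0=1 T2.R1=0
T2.R0=1 T2.R1=1
T2.R0=2 T2.R1=1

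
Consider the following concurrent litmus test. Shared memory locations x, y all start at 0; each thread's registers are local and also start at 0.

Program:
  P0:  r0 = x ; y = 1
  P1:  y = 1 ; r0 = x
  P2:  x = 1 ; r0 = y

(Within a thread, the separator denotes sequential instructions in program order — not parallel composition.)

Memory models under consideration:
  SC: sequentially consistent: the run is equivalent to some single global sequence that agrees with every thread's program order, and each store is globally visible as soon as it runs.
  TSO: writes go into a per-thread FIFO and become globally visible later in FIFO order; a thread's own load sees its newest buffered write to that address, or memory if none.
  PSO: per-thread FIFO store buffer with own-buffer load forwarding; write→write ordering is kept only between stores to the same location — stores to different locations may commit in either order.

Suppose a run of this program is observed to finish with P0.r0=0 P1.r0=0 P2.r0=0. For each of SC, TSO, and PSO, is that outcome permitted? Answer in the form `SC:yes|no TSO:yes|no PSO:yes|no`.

SC:no TSO:yes PSO:yes

outcome vector order: (P0.r0,P1.r0,P2.r0)
under SC → <0 0 1>; <0 1 0>; <0 1 1>; <1 0 1>; <1 1 0>; <1 1 1>
under TSO → <0 0 0>; <0 0 1>; <0 1 0>; <0 1 1>; <1 0 0>; <1 0 1>; <1 1 0>; <1 1 1>
under PSO → <0 0 0>; <0 0 1>; <0 1 0>; <0 1 1>; <1 0 0>; <1 0 1>; <1 1 0>; <1 1 1>
target <0 0 0> ∈ {TSO,PSO}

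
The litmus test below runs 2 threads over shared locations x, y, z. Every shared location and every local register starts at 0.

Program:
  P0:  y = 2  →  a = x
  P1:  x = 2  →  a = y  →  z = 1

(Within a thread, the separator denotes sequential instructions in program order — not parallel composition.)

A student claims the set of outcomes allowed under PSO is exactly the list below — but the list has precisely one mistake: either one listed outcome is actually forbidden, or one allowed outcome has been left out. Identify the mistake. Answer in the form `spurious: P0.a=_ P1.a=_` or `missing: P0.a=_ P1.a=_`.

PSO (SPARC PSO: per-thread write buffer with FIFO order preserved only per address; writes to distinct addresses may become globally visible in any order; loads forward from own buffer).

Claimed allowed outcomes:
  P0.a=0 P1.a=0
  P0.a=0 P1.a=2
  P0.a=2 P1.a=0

missing: P0.a=2 P1.a=2

outcome vector order: (P0.a,P1.a)
under PSO → 00; 02; 20; 22
PSO∖claimed = {22}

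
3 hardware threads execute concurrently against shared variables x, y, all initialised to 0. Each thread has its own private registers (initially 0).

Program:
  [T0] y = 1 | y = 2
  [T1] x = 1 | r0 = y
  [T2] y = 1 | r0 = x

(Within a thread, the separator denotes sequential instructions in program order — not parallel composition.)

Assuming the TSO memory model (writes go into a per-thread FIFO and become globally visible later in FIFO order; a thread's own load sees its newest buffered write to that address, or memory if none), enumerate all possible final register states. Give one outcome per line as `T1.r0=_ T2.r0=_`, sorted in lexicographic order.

outcome vector order: (T1.r0,T2.r0)
|TSO outcomes| = 6

T1.r0=0 T2.r0=0
T1.r0=0 T2.r0=1
T1.r0=1 T2.r0=0
T1.r0=1 T2.r0=1
T1.r0=2 T2.r0=0
T1.r0=2 T2.r0=1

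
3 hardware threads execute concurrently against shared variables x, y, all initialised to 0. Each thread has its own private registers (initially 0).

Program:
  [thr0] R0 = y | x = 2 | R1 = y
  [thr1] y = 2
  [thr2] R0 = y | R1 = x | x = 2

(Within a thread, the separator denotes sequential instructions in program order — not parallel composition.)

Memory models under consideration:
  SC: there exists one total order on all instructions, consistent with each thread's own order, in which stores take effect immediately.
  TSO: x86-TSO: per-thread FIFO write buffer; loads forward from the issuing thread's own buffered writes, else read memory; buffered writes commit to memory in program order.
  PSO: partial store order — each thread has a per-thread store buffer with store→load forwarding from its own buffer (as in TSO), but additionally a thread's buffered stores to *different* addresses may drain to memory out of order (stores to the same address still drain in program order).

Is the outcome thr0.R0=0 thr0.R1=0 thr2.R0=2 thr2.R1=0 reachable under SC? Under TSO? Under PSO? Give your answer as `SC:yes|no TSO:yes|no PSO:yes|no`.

outcome vector order: (thr0.R0,thr0.R1,thr2.R0,thr2.R1)
[SC] allowed = {0/0/0/0, 0/0/0/2, 0/0/2/2, 0/2/0/0, 0/2/0/2, 0/2/2/0, 0/2/2/2, 2/2/0/0, 2/2/0/2, 2/2/2/0, 2/2/2/2}
[TSO] allowed = {0/0/0/0, 0/0/0/2, 0/0/2/0, 0/0/2/2, 0/2/0/0, 0/2/0/2, 0/2/2/0, 0/2/2/2, 2/2/0/0, 2/2/0/2, 2/2/2/0, 2/2/2/2}
[PSO] allowed = {0/0/0/0, 0/0/0/2, 0/0/2/0, 0/0/2/2, 0/2/0/0, 0/2/0/2, 0/2/2/0, 0/2/2/2, 2/2/0/0, 2/2/0/2, 2/2/2/0, 2/2/2/2}
target 0/0/2/0 ∈ {TSO,PSO}

SC:no TSO:yes PSO:yes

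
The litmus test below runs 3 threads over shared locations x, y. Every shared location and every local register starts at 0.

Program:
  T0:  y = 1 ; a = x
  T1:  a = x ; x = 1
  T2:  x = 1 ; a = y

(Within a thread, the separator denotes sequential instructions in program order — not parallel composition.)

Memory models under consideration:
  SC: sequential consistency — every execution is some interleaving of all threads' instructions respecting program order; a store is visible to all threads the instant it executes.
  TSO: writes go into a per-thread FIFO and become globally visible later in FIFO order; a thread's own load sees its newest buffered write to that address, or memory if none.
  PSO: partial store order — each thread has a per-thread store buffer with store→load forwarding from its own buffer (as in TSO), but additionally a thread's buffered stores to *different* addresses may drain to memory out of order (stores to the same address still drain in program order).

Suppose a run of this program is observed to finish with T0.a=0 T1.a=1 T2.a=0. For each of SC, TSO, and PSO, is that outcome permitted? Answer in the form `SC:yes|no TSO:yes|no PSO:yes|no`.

outcome vector order: (T0.a,T1.a,T2.a)
SC: 6 outcomes — {0/0/1 0/1/1 1/0/0 1/0/1 1/1/0 1/1/1}
TSO: 8 outcomes — {0/0/0 0/0/1 0/1/0 0/1/1 1/0/0 1/0/1 1/1/0 1/1/1}
PSO: 8 outcomes — {0/0/0 0/0/1 0/1/0 0/1/1 1/0/0 1/0/1 1/1/0 1/1/1}
target 0/1/0 ∈ {TSO,PSO}

SC:no TSO:yes PSO:yes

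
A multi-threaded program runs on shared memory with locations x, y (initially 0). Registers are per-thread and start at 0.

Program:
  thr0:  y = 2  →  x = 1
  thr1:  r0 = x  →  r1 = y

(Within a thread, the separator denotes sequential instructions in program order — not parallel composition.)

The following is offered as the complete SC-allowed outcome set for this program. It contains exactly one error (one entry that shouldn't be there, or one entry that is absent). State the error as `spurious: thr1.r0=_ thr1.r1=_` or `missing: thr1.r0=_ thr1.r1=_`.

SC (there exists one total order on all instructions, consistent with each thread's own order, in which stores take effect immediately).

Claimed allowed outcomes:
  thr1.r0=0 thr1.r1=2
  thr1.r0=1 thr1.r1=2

missing: thr1.r0=0 thr1.r1=0

outcome vector order: (thr1.r0,thr1.r1)
SC: 3 outcomes — {<0 0>; <0 2>; <1 2>}
SC∖claimed = {<0 0>}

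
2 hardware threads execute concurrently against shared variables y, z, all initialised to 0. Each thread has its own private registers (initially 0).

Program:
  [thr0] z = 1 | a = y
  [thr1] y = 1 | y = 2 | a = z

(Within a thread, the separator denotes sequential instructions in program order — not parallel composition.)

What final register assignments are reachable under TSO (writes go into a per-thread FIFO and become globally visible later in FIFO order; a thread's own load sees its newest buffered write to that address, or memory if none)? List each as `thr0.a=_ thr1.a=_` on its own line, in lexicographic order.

outcome vector order: (thr0.a,thr1.a)
|TSO outcomes| = 6

thr0.a=0 thr1.a=0
thr0.a=0 thr1.a=1
thr0.a=1 thr1.a=0
thr0.a=1 thr1.a=1
thr0.a=2 thr1.a=0
thr0.a=2 thr1.a=1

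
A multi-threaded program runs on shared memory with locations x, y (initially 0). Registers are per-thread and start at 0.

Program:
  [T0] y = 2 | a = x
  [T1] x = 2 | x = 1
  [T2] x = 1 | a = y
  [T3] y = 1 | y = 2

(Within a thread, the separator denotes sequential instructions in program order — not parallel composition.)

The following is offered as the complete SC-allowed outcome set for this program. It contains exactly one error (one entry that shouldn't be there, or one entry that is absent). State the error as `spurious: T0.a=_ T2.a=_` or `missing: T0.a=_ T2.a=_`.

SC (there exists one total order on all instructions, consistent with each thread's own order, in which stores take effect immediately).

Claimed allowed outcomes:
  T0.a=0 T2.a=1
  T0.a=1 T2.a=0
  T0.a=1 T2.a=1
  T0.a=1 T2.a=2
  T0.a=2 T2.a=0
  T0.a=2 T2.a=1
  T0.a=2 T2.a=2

missing: T0.a=0 T2.a=2

outcome vector order: (T0.a,T2.a)
under SC → 01, 02, 10, 11, 12, 20, 21, 22
SC∖claimed = {02}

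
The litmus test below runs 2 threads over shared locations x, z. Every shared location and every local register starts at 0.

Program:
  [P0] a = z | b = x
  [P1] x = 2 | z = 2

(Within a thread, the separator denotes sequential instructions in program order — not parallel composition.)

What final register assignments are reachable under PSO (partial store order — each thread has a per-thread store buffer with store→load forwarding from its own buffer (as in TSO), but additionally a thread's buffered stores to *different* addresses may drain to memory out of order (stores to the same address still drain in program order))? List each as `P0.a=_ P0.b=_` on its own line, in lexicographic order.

outcome vector order: (P0.a,P0.b)
|PSO outcomes| = 4

P0.a=0 P0.b=0
P0.a=0 P0.b=2
P0.a=2 P0.b=0
P0.a=2 P0.b=2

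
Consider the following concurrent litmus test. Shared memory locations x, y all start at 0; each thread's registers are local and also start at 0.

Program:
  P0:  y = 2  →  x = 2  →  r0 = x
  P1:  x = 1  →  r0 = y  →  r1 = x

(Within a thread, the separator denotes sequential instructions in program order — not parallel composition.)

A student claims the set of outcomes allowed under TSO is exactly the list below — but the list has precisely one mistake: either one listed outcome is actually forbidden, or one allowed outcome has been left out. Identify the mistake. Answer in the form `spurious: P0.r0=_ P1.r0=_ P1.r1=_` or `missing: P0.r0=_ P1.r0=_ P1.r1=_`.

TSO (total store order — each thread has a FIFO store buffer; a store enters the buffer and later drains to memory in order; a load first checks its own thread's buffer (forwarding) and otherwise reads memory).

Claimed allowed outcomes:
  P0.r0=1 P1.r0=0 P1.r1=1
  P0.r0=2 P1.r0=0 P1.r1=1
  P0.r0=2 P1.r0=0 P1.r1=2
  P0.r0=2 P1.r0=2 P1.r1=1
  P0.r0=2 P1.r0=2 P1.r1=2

outcome vector order: (P0.r0,P1.r0,P1.r1)
[TSO] allowed = {(1,0,1) (1,2,1) (2,0,1) (2,0,2) (2,2,1) (2,2,2)}
TSO∖claimed = {(1,2,1)}

missing: P0.r0=1 P1.r0=2 P1.r1=1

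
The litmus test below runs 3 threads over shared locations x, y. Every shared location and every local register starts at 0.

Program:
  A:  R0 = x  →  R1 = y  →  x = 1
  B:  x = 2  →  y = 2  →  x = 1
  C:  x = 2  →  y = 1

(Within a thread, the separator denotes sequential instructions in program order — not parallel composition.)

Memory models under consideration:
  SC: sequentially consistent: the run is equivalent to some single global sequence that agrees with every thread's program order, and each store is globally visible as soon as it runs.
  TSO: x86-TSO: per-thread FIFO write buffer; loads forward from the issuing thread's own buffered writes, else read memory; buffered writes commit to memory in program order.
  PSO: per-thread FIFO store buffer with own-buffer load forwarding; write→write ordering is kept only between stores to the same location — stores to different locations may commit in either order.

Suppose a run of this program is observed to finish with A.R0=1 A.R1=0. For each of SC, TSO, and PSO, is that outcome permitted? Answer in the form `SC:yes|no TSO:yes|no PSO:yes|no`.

SC:no TSO:no PSO:yes

outcome vector order: (A.R0,A.R1)
under SC → 0/0, 0/1, 0/2, 1/1, 1/2, 2/0, 2/1, 2/2
under TSO → 0/0, 0/1, 0/2, 1/1, 1/2, 2/0, 2/1, 2/2
under PSO → 0/0, 0/1, 0/2, 1/0, 1/1, 1/2, 2/0, 2/1, 2/2
target 1/0 ∈ {PSO}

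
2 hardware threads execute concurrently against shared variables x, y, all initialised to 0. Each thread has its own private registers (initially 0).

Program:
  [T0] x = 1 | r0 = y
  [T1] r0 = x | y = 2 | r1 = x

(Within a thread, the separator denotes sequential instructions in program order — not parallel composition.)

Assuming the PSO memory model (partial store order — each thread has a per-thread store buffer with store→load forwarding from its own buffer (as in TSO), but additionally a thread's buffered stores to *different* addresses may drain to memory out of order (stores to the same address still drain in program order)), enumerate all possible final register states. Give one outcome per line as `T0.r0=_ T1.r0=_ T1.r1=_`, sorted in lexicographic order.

T0.r0=0 T1.r0=0 T1.r1=0
T0.r0=0 T1.r0=0 T1.r1=1
T0.r0=0 T1.r0=1 T1.r1=1
T0.r0=2 T1.r0=0 T1.r1=0
T0.r0=2 T1.r0=0 T1.r1=1
T0.r0=2 T1.r0=1 T1.r1=1

outcome vector order: (T0.r0,T1.r0,T1.r1)
|PSO outcomes| = 6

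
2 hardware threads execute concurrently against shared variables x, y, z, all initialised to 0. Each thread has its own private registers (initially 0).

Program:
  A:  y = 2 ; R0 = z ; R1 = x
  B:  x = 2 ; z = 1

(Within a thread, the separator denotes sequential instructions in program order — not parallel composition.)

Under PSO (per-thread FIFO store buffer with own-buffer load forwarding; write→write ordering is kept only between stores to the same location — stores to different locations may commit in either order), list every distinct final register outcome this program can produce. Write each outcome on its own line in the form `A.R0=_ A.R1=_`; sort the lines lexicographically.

outcome vector order: (A.R0,A.R1)
|PSO outcomes| = 4

A.R0=0 A.R1=0
A.R0=0 A.R1=2
A.R0=1 A.R1=0
A.R0=1 A.R1=2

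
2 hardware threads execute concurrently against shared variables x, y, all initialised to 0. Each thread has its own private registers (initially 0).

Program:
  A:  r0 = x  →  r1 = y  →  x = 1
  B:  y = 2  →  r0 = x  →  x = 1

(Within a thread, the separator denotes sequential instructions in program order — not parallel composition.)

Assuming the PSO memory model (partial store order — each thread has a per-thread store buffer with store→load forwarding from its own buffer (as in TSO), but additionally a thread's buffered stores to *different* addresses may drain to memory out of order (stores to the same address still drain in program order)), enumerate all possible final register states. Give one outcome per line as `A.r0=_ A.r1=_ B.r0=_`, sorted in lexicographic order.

A.r0=0 A.r1=0 B.r0=0
A.r0=0 A.r1=0 B.r0=1
A.r0=0 A.r1=2 B.r0=0
A.r0=0 A.r1=2 B.r0=1
A.r0=1 A.r1=0 B.r0=0
A.r0=1 A.r1=2 B.r0=0

outcome vector order: (A.r0,A.r1,B.r0)
|PSO outcomes| = 6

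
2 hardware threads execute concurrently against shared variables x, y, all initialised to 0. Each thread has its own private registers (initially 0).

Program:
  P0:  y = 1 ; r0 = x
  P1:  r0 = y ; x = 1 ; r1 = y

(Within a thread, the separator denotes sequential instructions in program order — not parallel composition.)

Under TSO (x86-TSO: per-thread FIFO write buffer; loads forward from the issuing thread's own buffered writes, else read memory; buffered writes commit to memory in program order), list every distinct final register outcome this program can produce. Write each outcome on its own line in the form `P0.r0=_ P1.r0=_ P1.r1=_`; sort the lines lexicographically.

P0.r0=0 P1.r0=0 P1.r1=0
P0.r0=0 P1.r0=0 P1.r1=1
P0.r0=0 P1.r0=1 P1.r1=1
P0.r0=1 P1.r0=0 P1.r1=0
P0.r0=1 P1.r0=0 P1.r1=1
P0.r0=1 P1.r0=1 P1.r1=1

outcome vector order: (P0.r0,P1.r0,P1.r1)
|TSO outcomes| = 6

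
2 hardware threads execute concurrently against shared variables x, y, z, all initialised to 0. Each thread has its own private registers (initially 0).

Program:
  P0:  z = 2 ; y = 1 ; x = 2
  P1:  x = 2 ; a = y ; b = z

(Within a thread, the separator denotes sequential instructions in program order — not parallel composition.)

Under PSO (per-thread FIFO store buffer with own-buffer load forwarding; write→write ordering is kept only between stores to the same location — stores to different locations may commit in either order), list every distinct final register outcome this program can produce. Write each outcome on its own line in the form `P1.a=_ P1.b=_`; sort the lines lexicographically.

outcome vector order: (P1.a,P1.b)
|PSO outcomes| = 4

P1.a=0 P1.b=0
P1.a=0 P1.b=2
P1.a=1 P1.b=0
P1.a=1 P1.b=2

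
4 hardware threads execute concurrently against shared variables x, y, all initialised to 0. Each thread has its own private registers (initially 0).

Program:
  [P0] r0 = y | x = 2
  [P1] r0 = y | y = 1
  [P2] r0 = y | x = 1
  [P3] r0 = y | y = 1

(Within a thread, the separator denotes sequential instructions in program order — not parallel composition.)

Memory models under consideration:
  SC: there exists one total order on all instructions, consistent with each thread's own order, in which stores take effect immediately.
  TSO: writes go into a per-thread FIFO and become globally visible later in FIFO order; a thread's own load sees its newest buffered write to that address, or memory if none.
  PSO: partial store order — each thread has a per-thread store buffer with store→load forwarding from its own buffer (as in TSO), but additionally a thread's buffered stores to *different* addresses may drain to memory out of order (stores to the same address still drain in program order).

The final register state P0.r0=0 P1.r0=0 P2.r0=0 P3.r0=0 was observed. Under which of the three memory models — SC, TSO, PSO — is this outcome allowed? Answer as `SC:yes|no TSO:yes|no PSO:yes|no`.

SC:yes TSO:yes PSO:yes

outcome vector order: (P0.r0,P1.r0,P2.r0,P3.r0)
under SC → <0 0 0 0>; <0 0 0 1>; <0 0 1 0>; <0 0 1 1>; <0 1 0 0>; <0 1 1 0>; <1 0 0 0>; <1 0 0 1>; <1 0 1 0>; <1 0 1 1>; <1 1 0 0>; <1 1 1 0>
under TSO → <0 0 0 0>; <0 0 0 1>; <0 0 1 0>; <0 0 1 1>; <0 1 0 0>; <0 1 1 0>; <1 0 0 0>; <1 0 0 1>; <1 0 1 0>; <1 0 1 1>; <1 1 0 0>; <1 1 1 0>
under PSO → <0 0 0 0>; <0 0 0 1>; <0 0 1 0>; <0 0 1 1>; <0 1 0 0>; <0 1 1 0>; <1 0 0 0>; <1 0 0 1>; <1 0 1 0>; <1 0 1 1>; <1 1 0 0>; <1 1 1 0>
target <0 0 0 0> ∈ {SC,TSO,PSO}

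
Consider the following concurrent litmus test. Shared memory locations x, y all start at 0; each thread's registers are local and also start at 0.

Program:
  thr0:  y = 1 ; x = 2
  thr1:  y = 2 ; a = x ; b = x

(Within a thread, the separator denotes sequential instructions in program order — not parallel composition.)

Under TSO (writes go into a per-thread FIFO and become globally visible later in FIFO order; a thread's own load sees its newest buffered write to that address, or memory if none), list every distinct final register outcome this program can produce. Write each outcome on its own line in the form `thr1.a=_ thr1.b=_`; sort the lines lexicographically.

outcome vector order: (thr1.a,thr1.b)
|TSO outcomes| = 3

thr1.a=0 thr1.b=0
thr1.a=0 thr1.b=2
thr1.a=2 thr1.b=2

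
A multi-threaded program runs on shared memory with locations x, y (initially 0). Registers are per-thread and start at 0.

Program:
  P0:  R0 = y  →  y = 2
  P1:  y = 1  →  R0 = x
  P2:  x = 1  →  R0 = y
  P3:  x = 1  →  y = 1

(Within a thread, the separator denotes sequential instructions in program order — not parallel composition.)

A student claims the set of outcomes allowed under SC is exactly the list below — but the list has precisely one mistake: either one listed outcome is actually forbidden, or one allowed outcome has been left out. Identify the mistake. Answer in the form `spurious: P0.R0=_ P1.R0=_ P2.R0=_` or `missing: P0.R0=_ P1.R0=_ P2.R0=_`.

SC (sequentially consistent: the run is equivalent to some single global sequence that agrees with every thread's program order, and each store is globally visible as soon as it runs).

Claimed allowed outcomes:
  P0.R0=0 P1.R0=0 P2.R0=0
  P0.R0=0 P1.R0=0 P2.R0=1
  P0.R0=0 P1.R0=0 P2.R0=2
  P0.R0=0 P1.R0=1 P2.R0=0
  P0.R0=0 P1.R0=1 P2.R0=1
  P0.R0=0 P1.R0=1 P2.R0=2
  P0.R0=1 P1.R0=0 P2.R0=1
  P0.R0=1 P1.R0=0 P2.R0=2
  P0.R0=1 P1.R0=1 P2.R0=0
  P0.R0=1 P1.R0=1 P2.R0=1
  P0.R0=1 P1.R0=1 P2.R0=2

outcome vector order: (P0.R0,P1.R0,P2.R0)
SC: 10 outcomes — {001, 002, 010, 011, 012, 101, 102, 110, 111, 112}
claimed∖SC = {000}

spurious: P0.R0=0 P1.R0=0 P2.R0=0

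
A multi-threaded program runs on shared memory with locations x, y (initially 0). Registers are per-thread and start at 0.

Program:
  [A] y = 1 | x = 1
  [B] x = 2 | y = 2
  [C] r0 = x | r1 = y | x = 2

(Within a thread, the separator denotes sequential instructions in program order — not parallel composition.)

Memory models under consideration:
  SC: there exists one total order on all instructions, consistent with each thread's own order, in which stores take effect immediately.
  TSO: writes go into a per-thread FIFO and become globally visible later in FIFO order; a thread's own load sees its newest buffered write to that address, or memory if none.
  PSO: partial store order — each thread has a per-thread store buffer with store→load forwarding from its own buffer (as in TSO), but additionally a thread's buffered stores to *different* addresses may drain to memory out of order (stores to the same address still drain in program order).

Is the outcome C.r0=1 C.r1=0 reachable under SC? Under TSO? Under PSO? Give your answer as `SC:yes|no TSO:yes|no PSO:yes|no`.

SC:no TSO:no PSO:yes

outcome vector order: (C.r0,C.r1)
SC: 8 outcomes — {<0 0>; <0 1>; <0 2>; <1 1>; <1 2>; <2 0>; <2 1>; <2 2>}
TSO: 8 outcomes — {<0 0>; <0 1>; <0 2>; <1 1>; <1 2>; <2 0>; <2 1>; <2 2>}
PSO: 9 outcomes — {<0 0>; <0 1>; <0 2>; <1 0>; <1 1>; <1 2>; <2 0>; <2 1>; <2 2>}
target <1 0> ∈ {PSO}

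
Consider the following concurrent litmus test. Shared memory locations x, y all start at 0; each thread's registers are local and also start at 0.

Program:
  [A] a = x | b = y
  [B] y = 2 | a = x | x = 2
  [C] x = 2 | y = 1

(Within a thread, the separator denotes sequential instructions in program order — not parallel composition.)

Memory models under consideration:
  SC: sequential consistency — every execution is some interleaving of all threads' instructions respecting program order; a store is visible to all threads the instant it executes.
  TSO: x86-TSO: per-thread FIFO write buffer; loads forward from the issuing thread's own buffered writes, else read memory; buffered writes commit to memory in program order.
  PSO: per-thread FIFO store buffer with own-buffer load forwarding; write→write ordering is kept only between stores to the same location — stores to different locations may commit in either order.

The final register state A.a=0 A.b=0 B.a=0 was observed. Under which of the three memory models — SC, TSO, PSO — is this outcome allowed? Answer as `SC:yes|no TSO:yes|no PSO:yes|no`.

SC:yes TSO:yes PSO:yes

outcome vector order: (A.a,A.b,B.a)
SC: 11 outcomes — {(0,0,0), (0,0,2), (0,1,0), (0,1,2), (0,2,0), (0,2,2), (2,0,2), (2,1,0), (2,1,2), (2,2,0), (2,2,2)}
TSO: 12 outcomes — {(0,0,0), (0,0,2), (0,1,0), (0,1,2), (0,2,0), (0,2,2), (2,0,0), (2,0,2), (2,1,0), (2,1,2), (2,2,0), (2,2,2)}
PSO: 12 outcomes — {(0,0,0), (0,0,2), (0,1,0), (0,1,2), (0,2,0), (0,2,2), (2,0,0), (2,0,2), (2,1,0), (2,1,2), (2,2,0), (2,2,2)}
target (0,0,0) ∈ {SC,TSO,PSO}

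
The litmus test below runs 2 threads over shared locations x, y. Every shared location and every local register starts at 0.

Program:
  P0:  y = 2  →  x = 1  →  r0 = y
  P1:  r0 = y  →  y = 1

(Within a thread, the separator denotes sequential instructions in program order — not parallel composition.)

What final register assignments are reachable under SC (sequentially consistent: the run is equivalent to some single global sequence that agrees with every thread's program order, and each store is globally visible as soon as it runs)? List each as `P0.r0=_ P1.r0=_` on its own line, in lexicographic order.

outcome vector order: (P0.r0,P1.r0)
|SC outcomes| = 4

P0.r0=1 P1.r0=0
P0.r0=1 P1.r0=2
P0.r0=2 P1.r0=0
P0.r0=2 P1.r0=2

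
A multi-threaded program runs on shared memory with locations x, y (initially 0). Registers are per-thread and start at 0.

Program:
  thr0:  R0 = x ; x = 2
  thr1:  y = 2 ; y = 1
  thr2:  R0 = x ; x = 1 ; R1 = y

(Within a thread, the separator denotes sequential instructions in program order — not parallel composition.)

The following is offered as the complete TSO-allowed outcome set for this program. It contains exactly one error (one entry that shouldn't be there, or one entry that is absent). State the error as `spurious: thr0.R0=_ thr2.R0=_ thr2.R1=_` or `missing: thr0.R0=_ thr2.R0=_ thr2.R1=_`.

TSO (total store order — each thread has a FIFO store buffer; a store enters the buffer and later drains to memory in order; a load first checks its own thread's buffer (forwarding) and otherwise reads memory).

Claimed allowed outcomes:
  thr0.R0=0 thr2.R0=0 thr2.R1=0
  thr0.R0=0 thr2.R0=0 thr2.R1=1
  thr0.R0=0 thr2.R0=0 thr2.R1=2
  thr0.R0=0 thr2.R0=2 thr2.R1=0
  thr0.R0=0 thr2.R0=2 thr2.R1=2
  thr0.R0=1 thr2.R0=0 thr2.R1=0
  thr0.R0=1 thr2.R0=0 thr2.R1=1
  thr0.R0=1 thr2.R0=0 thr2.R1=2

outcome vector order: (thr0.R0,thr2.R0,thr2.R1)
[TSO] allowed = {<0 0 0> <0 0 1> <0 0 2> <0 2 0> <0 2 1> <0 2 2> <1 0 0> <1 0 1> <1 0 2>}
TSO∖claimed = {<0 2 1>}

missing: thr0.R0=0 thr2.R0=2 thr2.R1=1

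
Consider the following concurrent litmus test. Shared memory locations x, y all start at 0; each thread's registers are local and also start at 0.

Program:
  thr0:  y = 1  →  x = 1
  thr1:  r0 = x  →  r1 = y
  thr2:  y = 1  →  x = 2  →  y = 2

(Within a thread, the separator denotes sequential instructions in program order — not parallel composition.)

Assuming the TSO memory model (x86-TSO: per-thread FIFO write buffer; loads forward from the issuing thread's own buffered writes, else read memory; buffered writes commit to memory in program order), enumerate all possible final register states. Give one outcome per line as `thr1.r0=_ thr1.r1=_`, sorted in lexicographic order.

outcome vector order: (thr1.r0,thr1.r1)
|TSO outcomes| = 7

thr1.r0=0 thr1.r1=0
thr1.r0=0 thr1.r1=1
thr1.r0=0 thr1.r1=2
thr1.r0=1 thr1.r1=1
thr1.r0=1 thr1.r1=2
thr1.r0=2 thr1.r1=1
thr1.r0=2 thr1.r1=2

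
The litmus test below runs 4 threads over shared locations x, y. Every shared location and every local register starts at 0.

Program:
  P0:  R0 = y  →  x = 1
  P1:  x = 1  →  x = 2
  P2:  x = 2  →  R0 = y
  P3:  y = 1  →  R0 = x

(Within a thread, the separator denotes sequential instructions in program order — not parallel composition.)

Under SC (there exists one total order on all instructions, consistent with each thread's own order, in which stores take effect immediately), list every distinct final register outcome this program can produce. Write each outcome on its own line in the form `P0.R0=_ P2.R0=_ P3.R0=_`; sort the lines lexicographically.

P0.R0=0 P2.R0=0 P3.R0=1
P0.R0=0 P2.R0=0 P3.R0=2
P0.R0=0 P2.R0=1 P3.R0=0
P0.R0=0 P2.R0=1 P3.R0=1
P0.R0=0 P2.R0=1 P3.R0=2
P0.R0=1 P2.R0=0 P3.R0=1
P0.R0=1 P2.R0=0 P3.R0=2
P0.R0=1 P2.R0=1 P3.R0=0
P0.R0=1 P2.R0=1 P3.R0=1
P0.R0=1 P2.R0=1 P3.R0=2

outcome vector order: (P0.R0,P2.R0,P3.R0)
|SC outcomes| = 10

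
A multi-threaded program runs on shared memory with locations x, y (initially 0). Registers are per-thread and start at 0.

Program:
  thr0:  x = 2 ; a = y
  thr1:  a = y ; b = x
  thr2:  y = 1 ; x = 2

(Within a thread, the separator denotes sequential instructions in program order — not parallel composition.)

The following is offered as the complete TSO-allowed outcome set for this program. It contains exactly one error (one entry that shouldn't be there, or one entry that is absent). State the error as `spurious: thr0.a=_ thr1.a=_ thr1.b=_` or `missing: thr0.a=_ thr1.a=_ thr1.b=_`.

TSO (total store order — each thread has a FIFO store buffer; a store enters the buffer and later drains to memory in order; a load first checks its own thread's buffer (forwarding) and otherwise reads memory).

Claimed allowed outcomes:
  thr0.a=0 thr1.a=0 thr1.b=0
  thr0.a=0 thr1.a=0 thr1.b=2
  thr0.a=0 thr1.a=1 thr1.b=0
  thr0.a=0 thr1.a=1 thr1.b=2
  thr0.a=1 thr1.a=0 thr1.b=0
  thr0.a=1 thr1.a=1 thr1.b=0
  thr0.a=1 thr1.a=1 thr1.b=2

outcome vector order: (thr0.a,thr1.a,thr1.b)
TSO: 8 outcomes — {<0 0 0>; <0 0 2>; <0 1 0>; <0 1 2>; <1 0 0>; <1 0 2>; <1 1 0>; <1 1 2>}
TSO∖claimed = {<1 0 2>}

missing: thr0.a=1 thr1.a=0 thr1.b=2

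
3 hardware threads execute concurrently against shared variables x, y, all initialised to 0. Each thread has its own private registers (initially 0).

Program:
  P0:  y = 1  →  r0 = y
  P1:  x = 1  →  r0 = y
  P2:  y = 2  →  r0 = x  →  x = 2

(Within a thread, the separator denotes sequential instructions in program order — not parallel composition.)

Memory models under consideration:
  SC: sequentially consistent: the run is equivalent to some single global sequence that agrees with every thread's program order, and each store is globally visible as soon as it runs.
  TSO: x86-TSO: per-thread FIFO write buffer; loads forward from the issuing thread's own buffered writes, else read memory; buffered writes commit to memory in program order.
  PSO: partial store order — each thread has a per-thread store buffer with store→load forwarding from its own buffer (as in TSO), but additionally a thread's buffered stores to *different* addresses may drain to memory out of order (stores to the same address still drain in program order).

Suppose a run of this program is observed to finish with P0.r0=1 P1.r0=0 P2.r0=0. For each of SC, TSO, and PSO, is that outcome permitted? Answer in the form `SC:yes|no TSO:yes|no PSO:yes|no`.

SC:no TSO:yes PSO:yes

outcome vector order: (P0.r0,P1.r0,P2.r0)
SC (9): 1/0/1, 1/1/0, 1/1/1, 1/2/0, 1/2/1, 2/0/1, 2/1/1, 2/2/0, 2/2/1
TSO (12): 1/0/0, 1/0/1, 1/1/0, 1/1/1, 1/2/0, 1/2/1, 2/0/0, 2/0/1, 2/1/0, 2/1/1, 2/2/0, 2/2/1
PSO (12): 1/0/0, 1/0/1, 1/1/0, 1/1/1, 1/2/0, 1/2/1, 2/0/0, 2/0/1, 2/1/0, 2/1/1, 2/2/0, 2/2/1
target 1/0/0 ∈ {TSO,PSO}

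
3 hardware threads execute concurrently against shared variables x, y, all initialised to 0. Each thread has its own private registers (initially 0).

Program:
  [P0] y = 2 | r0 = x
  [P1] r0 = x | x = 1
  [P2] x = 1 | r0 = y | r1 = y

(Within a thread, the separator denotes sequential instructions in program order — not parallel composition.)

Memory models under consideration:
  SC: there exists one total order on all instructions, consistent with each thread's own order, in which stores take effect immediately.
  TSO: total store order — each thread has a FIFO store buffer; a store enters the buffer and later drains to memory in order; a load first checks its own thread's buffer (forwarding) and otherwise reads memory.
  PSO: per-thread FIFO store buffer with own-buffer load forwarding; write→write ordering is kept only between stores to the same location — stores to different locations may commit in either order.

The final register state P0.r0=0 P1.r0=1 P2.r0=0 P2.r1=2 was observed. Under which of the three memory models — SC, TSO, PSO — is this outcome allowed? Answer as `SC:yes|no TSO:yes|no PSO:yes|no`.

SC:no TSO:yes PSO:yes

outcome vector order: (P0.r0,P1.r0,P2.r0,P2.r1)
under SC → 0022; 0122; 1000; 1002; 1022; 1100; 1102; 1122
under TSO → 0000; 0002; 0022; 0100; 0102; 0122; 1000; 1002; 1022; 1100; 1102; 1122
under PSO → 0000; 0002; 0022; 0100; 0102; 0122; 1000; 1002; 1022; 1100; 1102; 1122
target 0102 ∈ {TSO,PSO}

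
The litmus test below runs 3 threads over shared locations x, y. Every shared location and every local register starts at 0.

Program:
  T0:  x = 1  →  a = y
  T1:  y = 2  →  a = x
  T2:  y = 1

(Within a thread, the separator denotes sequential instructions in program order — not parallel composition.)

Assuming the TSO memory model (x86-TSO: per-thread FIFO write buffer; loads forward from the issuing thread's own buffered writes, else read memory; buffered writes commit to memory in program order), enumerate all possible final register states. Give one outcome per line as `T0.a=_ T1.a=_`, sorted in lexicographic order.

outcome vector order: (T0.a,T1.a)
|TSO outcomes| = 6

T0.a=0 T1.a=0
T0.a=0 T1.a=1
T0.a=1 T1.a=0
T0.a=1 T1.a=1
T0.a=2 T1.a=0
T0.a=2 T1.a=1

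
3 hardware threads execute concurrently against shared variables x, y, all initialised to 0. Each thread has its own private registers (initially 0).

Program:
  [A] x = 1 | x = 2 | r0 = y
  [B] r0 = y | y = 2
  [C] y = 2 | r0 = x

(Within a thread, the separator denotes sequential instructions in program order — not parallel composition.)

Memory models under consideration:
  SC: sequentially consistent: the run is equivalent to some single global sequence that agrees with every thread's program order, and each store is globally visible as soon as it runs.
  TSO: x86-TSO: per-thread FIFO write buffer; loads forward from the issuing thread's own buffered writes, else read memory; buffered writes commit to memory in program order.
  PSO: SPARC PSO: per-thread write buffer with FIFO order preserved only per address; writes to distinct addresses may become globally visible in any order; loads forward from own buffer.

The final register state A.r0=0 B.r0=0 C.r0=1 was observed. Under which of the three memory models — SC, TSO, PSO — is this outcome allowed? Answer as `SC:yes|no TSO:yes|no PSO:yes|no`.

SC:no TSO:yes PSO:yes

outcome vector order: (A.r0,B.r0,C.r0)
SC (8): <0 0 2>; <0 2 2>; <2 0 0>; <2 0 1>; <2 0 2>; <2 2 0>; <2 2 1>; <2 2 2>
TSO (12): <0 0 0>; <0 0 1>; <0 0 2>; <0 2 0>; <0 2 1>; <0 2 2>; <2 0 0>; <2 0 1>; <2 0 2>; <2 2 0>; <2 2 1>; <2 2 2>
PSO (12): <0 0 0>; <0 0 1>; <0 0 2>; <0 2 0>; <0 2 1>; <0 2 2>; <2 0 0>; <2 0 1>; <2 0 2>; <2 2 0>; <2 2 1>; <2 2 2>
target <0 0 1> ∈ {TSO,PSO}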